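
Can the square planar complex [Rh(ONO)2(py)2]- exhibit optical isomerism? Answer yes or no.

no

In a square planar complex each vertex has one trans partner and two cis neighbours.
The distinct arrangements are (2 in all): ONO cis; ONO trans.
Each arrangement has an internal mirror plane or centre of symmetry, so none is chiral.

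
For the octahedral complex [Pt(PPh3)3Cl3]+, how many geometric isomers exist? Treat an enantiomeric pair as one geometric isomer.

2

Systematic placement gives 2 geometric isomers: PPh3 mer; PPh3 fac.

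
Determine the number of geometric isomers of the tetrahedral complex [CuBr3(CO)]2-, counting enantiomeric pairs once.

All four vertices of a tetrahedron are equivalent and mutually adjacent, so cis/trans isomerism cannot arise.
Only one geometric arrangement is possible.

1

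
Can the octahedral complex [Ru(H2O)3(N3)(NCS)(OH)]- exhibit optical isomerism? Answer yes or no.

The distinct arrangements are (4 in all): H2O mer (3 arrangements); H2O fac (chiral).
One of these lacks any improper symmetry element and so occurs as an enantiomeric pair, giving 4 + 1 = 5 stereoisomers in total.

yes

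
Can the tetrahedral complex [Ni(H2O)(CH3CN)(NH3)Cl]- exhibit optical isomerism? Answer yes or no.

yes

In a tetrahedral complex all four positions are equivalent and every pair of ligands is adjacent — there is no cis/trans distinction.
Only one geometric arrangement is possible; it has no improper symmetry element, so it exists as a pair of enantiomers (2 stereoisomers).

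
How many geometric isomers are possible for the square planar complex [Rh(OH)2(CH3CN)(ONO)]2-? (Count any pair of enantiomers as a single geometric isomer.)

In a square planar complex each vertex has one trans partner and two cis neighbours.
Systematic placement gives 2 geometric isomers: OH cis; OH trans.

2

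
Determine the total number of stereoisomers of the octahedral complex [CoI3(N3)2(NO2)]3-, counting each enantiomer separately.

3

Systematic placement gives 3 geometric isomers: I mer, N3 cis; I mer, N3 trans; I fac, N3 cis.
Each arrangement has an internal mirror plane or centre of symmetry, so none is chiral.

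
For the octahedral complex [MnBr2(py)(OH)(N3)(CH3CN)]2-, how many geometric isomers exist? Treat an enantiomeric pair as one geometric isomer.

9

In an octahedral complex each vertex has one trans partner and four cis neighbours.
Exhaustive case analysis gives 9 geometric isomers.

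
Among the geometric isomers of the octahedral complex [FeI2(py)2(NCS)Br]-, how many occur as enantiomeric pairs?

In an octahedral complex each vertex has one trans partner and four cis neighbours.
The distinct arrangements are (6 in all): I cis, py trans; I cis, py cis (3 arrangements, 2 chiral); I trans, py trans; I trans, py cis.
Of these, 2 lack any improper symmetry element and so occur as enantiomeric pairs, giving 6 + 2 = 8 stereoisomers in total.

2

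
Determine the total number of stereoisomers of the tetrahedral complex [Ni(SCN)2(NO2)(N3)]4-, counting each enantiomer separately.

1

In a tetrahedral complex all four positions are equivalent and every pair of ligands is adjacent — there is no cis/trans distinction.
Only one geometric arrangement is possible.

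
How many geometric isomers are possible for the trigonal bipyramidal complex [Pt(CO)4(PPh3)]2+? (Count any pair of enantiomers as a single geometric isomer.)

A trigonal bipyramid has two axial and three equatorial sites, which are chemically inequivalent.
Systematic placement gives 2 geometric isomers: PPh3 equatorial; PPh3 axial.

2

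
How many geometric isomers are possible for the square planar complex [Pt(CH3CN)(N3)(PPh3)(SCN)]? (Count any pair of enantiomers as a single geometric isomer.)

3

A square has two trans pairs of vertices; adjacent vertices are cis.
There are 3 geometric isomers: (CH3CN/PPh3 trans, N3/SCN trans); (CH3CN/SCN trans, N3/PPh3 trans); (CH3CN/N3 trans, PPh3/SCN trans).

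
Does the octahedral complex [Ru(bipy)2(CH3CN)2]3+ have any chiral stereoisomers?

yes

In an octahedral complex each vertex has one trans partner and four cis neighbours.
Each bipy is bidentate and must span two cis positions.
Working through the distinct placements yields 2 geometric isomers: CH3CN trans; CH3CN cis (chiral).
One of these lacks any improper symmetry element and so occurs as an enantiomeric pair, giving 2 + 1 = 3 stereoisomers in total.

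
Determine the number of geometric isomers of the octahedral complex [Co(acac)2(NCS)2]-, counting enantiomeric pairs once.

The six octahedral sites form three mutually perpendicular trans pairs.
Each acac is bidentate and must span two cis positions.
There are 2 geometric isomers: NCS trans; NCS cis (chiral).

2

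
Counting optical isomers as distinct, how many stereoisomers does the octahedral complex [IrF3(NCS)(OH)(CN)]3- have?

In an octahedral complex each vertex has one trans partner and four cis neighbours.
There are 4 geometric isomers: F mer (3 arrangements); F fac (chiral).
One of these lacks any improper symmetry element and so occurs as an enantiomeric pair, giving 4 + 1 = 5 stereoisomers in total.

5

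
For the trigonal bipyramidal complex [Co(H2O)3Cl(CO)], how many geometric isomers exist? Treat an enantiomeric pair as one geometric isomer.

A trigonal bipyramid has two axial and three equatorial sites, which are chemically inequivalent.
Systematic placement gives 4 geometric isomers: Cl axial, CO axial; Cl equatorial, CO axial; Cl axial, CO equatorial; Cl equatorial, CO equatorial.

4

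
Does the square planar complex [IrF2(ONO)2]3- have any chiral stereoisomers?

There are 2 geometric isomers: F cis; F trans.
Each arrangement has an internal mirror plane or centre of symmetry, so none is chiral.

no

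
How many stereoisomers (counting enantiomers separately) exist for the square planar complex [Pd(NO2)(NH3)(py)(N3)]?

In a square planar complex each vertex has one trans partner and two cis neighbours.
Systematic placement gives 3 geometric isomers: (N3/NO2 trans, NH3/py trans); (N3/py trans, NH3/NO2 trans); (N3/NH3 trans, NO2/py trans).
Each arrangement has an internal mirror plane or centre of symmetry, so none is chiral.

3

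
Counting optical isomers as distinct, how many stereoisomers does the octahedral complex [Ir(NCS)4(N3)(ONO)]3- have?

An octahedron has six vertices in three trans pairs; every non-trans pair is cis.
There are 2 geometric isomers: N3 and ONO mutually cis; N3 and ONO mutually trans.
Each arrangement has an internal mirror plane or centre of symmetry, so none is chiral.

2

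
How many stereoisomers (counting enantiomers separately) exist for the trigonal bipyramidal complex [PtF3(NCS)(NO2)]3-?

In a trigonal bipyramid the two axial positions differ from the three equatorial ones.
Working through the distinct placements yields 4 geometric isomers: NCS equatorial, NO2 equatorial; NCS axial, NO2 equatorial; NCS equatorial, NO2 axial; NCS axial, NO2 axial.
Each arrangement has an internal mirror plane or centre of symmetry, so none is chiral.

4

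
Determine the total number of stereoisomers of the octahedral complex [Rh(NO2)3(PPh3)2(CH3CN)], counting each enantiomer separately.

3

In an octahedral complex each vertex has one trans partner and four cis neighbours.
Systematic placement gives 3 geometric isomers: NO2 mer, PPh3 trans; NO2 fac, PPh3 cis; NO2 mer, PPh3 cis.
Each arrangement has an internal mirror plane or centre of symmetry, so none is chiral.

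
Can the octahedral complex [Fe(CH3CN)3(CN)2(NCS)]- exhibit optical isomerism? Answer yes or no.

In an octahedral complex each vertex has one trans partner and four cis neighbours.
Working through the distinct placements yields 3 geometric isomers: CH3CN mer, CN cis; CH3CN mer, CN trans; CH3CN fac, CN cis.
Each arrangement has an internal mirror plane or centre of symmetry, so none is chiral.

no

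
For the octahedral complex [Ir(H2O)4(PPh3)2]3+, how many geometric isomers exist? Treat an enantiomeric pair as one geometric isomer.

There are 2 geometric isomers: PPh3 trans; PPh3 cis.

2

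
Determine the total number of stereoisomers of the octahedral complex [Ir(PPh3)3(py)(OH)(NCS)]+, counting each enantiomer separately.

5

In an octahedral complex each vertex has one trans partner and four cis neighbours.
There are 4 geometric isomers: PPh3 mer (3 arrangements); PPh3 fac (chiral).
One of these lacks any improper symmetry element and so occurs as an enantiomeric pair, giving 4 + 1 = 5 stereoisomers in total.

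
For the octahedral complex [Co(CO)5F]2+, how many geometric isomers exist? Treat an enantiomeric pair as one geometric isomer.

1

Only one geometric arrangement is possible.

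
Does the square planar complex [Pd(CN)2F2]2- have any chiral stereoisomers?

Systematic placement gives 2 geometric isomers: CN cis; CN trans.
Each arrangement has an internal mirror plane or centre of symmetry, so none is chiral.

no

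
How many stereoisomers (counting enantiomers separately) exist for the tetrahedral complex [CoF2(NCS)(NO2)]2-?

All four vertices of a tetrahedron are equivalent and mutually adjacent, so cis/trans isomerism cannot arise.
Only one geometric arrangement is possible.

1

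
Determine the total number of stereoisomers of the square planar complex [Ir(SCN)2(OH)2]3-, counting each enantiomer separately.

2

Working through the distinct placements yields 2 geometric isomers: SCN cis; SCN trans.
Each arrangement has an internal mirror plane or centre of symmetry, so none is chiral.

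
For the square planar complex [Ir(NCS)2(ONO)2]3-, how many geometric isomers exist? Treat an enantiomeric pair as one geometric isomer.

2

The distinct arrangements are (2 in all): NCS cis; NCS trans.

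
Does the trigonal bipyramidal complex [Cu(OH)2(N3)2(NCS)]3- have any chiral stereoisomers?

In a trigonal bipyramid the two axial positions differ from the three equatorial ones.
Placing the ligands in turn and identifying arrangements related by rotation or reflection leaves 5 distinct geometric isomers.
One of these lacks any improper symmetry element and so occurs as an enantiomeric pair, giving 5 + 1 = 6 stereoisomers in total.

yes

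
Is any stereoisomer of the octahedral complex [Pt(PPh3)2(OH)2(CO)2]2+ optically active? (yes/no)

The distinct arrangements are (5 in all): PPh3 trans, OH trans, CO trans; PPh3 cis, OH cis, CO trans; PPh3 trans, OH cis, CO cis; PPh3 cis, OH cis, CO cis (chiral); PPh3 cis, OH trans, CO cis.
One of these lacks any improper symmetry element and so occurs as an enantiomeric pair, giving 5 + 1 = 6 stereoisomers in total.

yes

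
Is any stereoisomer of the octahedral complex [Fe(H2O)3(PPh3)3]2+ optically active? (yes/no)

no

The six octahedral sites form three mutually perpendicular trans pairs.
Working through the distinct placements yields 2 geometric isomers: H2O mer; H2O fac.
Each arrangement has an internal mirror plane or centre of symmetry, so none is chiral.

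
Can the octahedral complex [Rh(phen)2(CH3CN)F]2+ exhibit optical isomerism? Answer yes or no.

Each phen is bidentate and must span two cis positions.
The distinct arrangements are (2 in all): CH3CN and F mutually trans; CH3CN and F mutually cis (chiral).
One of these lacks any improper symmetry element and so occurs as an enantiomeric pair, giving 2 + 1 = 3 stereoisomers in total.

yes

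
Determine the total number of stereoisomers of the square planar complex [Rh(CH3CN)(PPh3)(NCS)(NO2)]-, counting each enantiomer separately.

3

Working through the distinct placements yields 3 geometric isomers: (CH3CN/NO2 trans, NCS/PPh3 trans); (CH3CN/PPh3 trans, NCS/NO2 trans); (CH3CN/NCS trans, NO2/PPh3 trans).
Each arrangement has an internal mirror plane or centre of symmetry, so none is chiral.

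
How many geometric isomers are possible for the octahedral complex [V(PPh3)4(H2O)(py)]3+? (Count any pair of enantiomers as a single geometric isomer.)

2

The six octahedral sites form three mutually perpendicular trans pairs.
Systematic placement gives 2 geometric isomers: H2O and py mutually cis; H2O and py mutually trans.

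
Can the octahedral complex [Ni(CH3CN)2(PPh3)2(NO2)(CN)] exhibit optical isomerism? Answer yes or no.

yes

In an octahedral complex each vertex has one trans partner and four cis neighbours.
The distinct arrangements are (6 in all): CH3CN trans, PPh3 trans; CH3CN trans, PPh3 cis; CH3CN cis, PPh3 trans; CH3CN cis, PPh3 cis (3 arrangements, 2 chiral).
Of these, 2 lack any improper symmetry element and so occur as enantiomeric pairs, giving 6 + 2 = 8 stereoisomers in total.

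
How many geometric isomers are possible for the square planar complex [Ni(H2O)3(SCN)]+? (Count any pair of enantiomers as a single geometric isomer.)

1

In a square planar complex each vertex has one trans partner and two cis neighbours.
Only one geometric arrangement is possible.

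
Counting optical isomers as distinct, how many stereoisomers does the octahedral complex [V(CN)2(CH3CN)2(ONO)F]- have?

8

Working through the distinct placements yields 6 geometric isomers: CN trans, CH3CN trans; CN cis, CH3CN trans; CN cis, CH3CN cis (3 arrangements, 2 chiral); CN trans, CH3CN cis.
Of these, 2 lack any improper symmetry element and so occur as enantiomeric pairs, giving 6 + 2 = 8 stereoisomers in total.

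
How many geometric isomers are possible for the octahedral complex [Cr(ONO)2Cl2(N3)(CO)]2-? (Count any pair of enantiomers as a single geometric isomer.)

The six octahedral sites form three mutually perpendicular trans pairs.
There are 6 geometric isomers: ONO trans, Cl cis; ONO cis, Cl cis (3 arrangements, 2 chiral); ONO trans, Cl trans; ONO cis, Cl trans.

6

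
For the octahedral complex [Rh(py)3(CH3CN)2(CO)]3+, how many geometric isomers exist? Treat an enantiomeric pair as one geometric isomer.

An octahedron has six vertices in three trans pairs; every non-trans pair is cis.
There are 3 geometric isomers: py mer, CH3CN trans; py mer, CH3CN cis; py fac, CH3CN cis.

3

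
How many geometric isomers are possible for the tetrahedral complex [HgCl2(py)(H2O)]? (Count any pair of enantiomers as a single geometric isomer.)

All four vertices of a tetrahedron are equivalent and mutually adjacent, so cis/trans isomerism cannot arise.
Only one geometric arrangement is possible.

1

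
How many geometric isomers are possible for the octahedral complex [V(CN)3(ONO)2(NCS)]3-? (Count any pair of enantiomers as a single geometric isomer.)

3

The distinct arrangements are (3 in all): CN mer, ONO trans; CN mer, ONO cis; CN fac, ONO cis.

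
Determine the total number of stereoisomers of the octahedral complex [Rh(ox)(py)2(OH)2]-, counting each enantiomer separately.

An octahedron has six vertices in three trans pairs; every non-trans pair is cis.
Each ox is bidentate and must span two cis positions.
There are 3 geometric isomers: py cis, OH trans; py trans, OH cis; py cis, OH cis (chiral).
One of these lacks any improper symmetry element and so occurs as an enantiomeric pair, giving 3 + 1 = 4 stereoisomers in total.

4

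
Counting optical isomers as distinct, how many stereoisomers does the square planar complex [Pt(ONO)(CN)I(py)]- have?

In a square planar complex each vertex has one trans partner and two cis neighbours.
Systematic placement gives 3 geometric isomers: (CN/ONO trans, I/py trans); (CN/py trans, I/ONO trans); (CN/I trans, ONO/py trans).
Each arrangement has an internal mirror plane or centre of symmetry, so none is chiral.

3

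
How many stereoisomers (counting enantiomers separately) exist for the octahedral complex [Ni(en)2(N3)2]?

An octahedron has six vertices in three trans pairs; every non-trans pair is cis.
Each en is bidentate and must span two cis positions.
The distinct arrangements are (2 in all): N3 trans; N3 cis (chiral).
One of these lacks any improper symmetry element and so occurs as an enantiomeric pair, giving 2 + 1 = 3 stereoisomers in total.

3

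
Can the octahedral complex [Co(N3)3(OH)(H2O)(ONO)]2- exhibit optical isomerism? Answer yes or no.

yes

There are 4 geometric isomers: N3 mer (3 arrangements); N3 fac (chiral).
One of these lacks any improper symmetry element and so occurs as an enantiomeric pair, giving 4 + 1 = 5 stereoisomers in total.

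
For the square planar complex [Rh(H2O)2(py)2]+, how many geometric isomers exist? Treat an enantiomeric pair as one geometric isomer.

The distinct arrangements are (2 in all): H2O cis; H2O trans.

2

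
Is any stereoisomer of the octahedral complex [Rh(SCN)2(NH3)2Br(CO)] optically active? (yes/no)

An octahedron has six vertices in three trans pairs; every non-trans pair is cis.
There are 6 geometric isomers: SCN trans, NH3 trans; SCN cis, NH3 cis (3 arrangements, 2 chiral); SCN trans, NH3 cis; SCN cis, NH3 trans.
Of these, 2 lack any improper symmetry element and so occur as enantiomeric pairs, giving 6 + 2 = 8 stereoisomers in total.

yes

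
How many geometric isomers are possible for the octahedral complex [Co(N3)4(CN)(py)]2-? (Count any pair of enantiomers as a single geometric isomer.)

An octahedron has six vertices in three trans pairs; every non-trans pair is cis.
There are 2 geometric isomers: CN and py mutually cis; CN and py mutually trans.

2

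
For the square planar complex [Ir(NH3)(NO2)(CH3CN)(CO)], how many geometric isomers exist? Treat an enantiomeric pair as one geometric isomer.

A square has two trans pairs of vertices; adjacent vertices are cis.
Working through the distinct placements yields 3 geometric isomers: (CH3CN/NH3 trans, CO/NO2 trans); (CH3CN/NO2 trans, CO/NH3 trans); (CH3CN/CO trans, NH3/NO2 trans).

3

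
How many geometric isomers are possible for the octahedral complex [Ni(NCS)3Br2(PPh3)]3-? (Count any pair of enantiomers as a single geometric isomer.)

An octahedron has six vertices in three trans pairs; every non-trans pair is cis.
Working through the distinct placements yields 3 geometric isomers: NCS mer, Br trans; NCS fac, Br cis; NCS mer, Br cis.

3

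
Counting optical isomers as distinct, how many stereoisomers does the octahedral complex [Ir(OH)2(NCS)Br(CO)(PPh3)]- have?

15

Systematic enumeration (placing each ligand type in turn and discarding arrangements equivalent by rotation or reflection) gives 9 geometric isomers.
Of these, 6 lack any improper symmetry element and so occur as enantiomeric pairs, giving 9 + 6 = 15 stereoisomers in total.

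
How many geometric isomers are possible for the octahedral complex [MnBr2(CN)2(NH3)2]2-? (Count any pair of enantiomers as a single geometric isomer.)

The six octahedral sites form three mutually perpendicular trans pairs.
The distinct arrangements are (5 in all): Br trans, CN trans, NH3 trans; Br trans, CN cis, NH3 cis; Br cis, CN cis, NH3 trans; Br cis, CN cis, NH3 cis (chiral); Br cis, CN trans, NH3 cis.

5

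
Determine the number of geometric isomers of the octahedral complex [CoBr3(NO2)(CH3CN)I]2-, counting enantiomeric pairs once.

4

There are 4 geometric isomers: Br mer (3 arrangements); Br fac (chiral).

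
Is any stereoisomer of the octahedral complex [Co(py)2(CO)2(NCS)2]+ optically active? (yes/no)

In an octahedral complex each vertex has one trans partner and four cis neighbours.
There are 5 geometric isomers: py trans, CO trans, NCS trans; py cis, CO trans, NCS cis; py trans, CO cis, NCS cis; py cis, CO cis, NCS cis (chiral); py cis, CO cis, NCS trans.
One of these lacks any improper symmetry element and so occurs as an enantiomeric pair, giving 5 + 1 = 6 stereoisomers in total.

yes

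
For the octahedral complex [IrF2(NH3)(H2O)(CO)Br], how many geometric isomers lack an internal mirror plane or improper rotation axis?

In an octahedral complex each vertex has one trans partner and four cis neighbours.
Systematic enumeration (placing each ligand type in turn and discarding arrangements equivalent by rotation or reflection) gives 9 geometric isomers.
Of these, 6 lack any improper symmetry element and so occur as enantiomeric pairs, giving 9 + 6 = 15 stereoisomers in total.

6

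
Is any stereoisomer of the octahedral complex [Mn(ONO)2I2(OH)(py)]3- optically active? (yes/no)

An octahedron has six vertices in three trans pairs; every non-trans pair is cis.
Working through the distinct placements yields 6 geometric isomers: ONO cis, I trans; ONO trans, I trans; ONO cis, I cis (3 arrangements, 2 chiral); ONO trans, I cis.
Of these, 2 lack any improper symmetry element and so occur as enantiomeric pairs, giving 6 + 2 = 8 stereoisomers in total.

yes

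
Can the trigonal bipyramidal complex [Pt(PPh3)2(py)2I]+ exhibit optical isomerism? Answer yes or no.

yes

Systematic enumeration (placing each ligand type in turn and discarding arrangements equivalent by rotation or reflection) gives 5 geometric isomers.
One of these lacks any improper symmetry element and so occurs as an enantiomeric pair, giving 5 + 1 = 6 stereoisomers in total.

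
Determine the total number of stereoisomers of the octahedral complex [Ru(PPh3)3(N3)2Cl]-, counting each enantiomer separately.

An octahedron has six vertices in three trans pairs; every non-trans pair is cis.
Systematic placement gives 3 geometric isomers: PPh3 mer, N3 cis; PPh3 mer, N3 trans; PPh3 fac, N3 cis.
Each arrangement has an internal mirror plane or centre of symmetry, so none is chiral.

3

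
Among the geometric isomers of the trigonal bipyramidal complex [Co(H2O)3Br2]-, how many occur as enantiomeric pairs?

0

A trigonal bipyramid has two axial and three equatorial sites, which are chemically inequivalent.
Working through the distinct placements yields 3 geometric isomers: Br both axial; Br one axial, one equatorial; Br both equatorial.
Each arrangement has an internal mirror plane or centre of symmetry, so none is chiral.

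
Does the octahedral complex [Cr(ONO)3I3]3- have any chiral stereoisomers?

no

There are 2 geometric isomers: ONO mer; ONO fac.
Each arrangement has an internal mirror plane or centre of symmetry, so none is chiral.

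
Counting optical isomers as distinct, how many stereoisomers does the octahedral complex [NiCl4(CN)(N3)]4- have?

In an octahedral complex each vertex has one trans partner and four cis neighbours.
The distinct arrangements are (2 in all): CN and N3 mutually cis; CN and N3 mutually trans.
Each arrangement has an internal mirror plane or centre of symmetry, so none is chiral.

2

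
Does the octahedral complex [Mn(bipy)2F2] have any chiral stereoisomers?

yes

The six octahedral sites form three mutually perpendicular trans pairs.
Each bipy is bidentate and must span two cis positions.
Systematic placement gives 2 geometric isomers: F trans; F cis (chiral).
One of these lacks any improper symmetry element and so occurs as an enantiomeric pair, giving 2 + 1 = 3 stereoisomers in total.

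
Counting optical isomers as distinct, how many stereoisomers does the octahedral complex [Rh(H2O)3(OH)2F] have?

3

In an octahedral complex each vertex has one trans partner and four cis neighbours.
The distinct arrangements are (3 in all): H2O mer, OH trans; H2O fac, OH cis; H2O mer, OH cis.
Each arrangement has an internal mirror plane or centre of symmetry, so none is chiral.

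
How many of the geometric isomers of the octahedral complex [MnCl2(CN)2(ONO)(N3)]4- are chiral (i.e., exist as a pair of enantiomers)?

2

There are 6 geometric isomers: Cl trans, CN trans; Cl cis, CN trans; Cl cis, CN cis (3 arrangements, 2 chiral); Cl trans, CN cis.
Of these, 2 lack any improper symmetry element and so occur as enantiomeric pairs, giving 6 + 2 = 8 stereoisomers in total.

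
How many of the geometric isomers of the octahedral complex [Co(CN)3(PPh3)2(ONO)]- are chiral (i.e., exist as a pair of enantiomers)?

The six octahedral sites form three mutually perpendicular trans pairs.
There are 3 geometric isomers: CN mer, PPh3 trans; CN mer, PPh3 cis; CN fac, PPh3 cis.
Each arrangement has an internal mirror plane or centre of symmetry, so none is chiral.

0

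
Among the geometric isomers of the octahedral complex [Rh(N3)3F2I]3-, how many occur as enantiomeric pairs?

0

Systematic placement gives 3 geometric isomers: N3 mer, F trans; N3 mer, F cis; N3 fac, F cis.
Each arrangement has an internal mirror plane or centre of symmetry, so none is chiral.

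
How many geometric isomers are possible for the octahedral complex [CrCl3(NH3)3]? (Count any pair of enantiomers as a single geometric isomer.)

2

The six octahedral sites form three mutually perpendicular trans pairs.
Working through the distinct placements yields 2 geometric isomers: Cl mer; Cl fac.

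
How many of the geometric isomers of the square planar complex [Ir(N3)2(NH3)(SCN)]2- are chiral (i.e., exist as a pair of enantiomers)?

0

In a square planar complex each vertex has one trans partner and two cis neighbours.
Systematic placement gives 2 geometric isomers: N3 cis; N3 trans.
Each arrangement has an internal mirror plane or centre of symmetry, so none is chiral.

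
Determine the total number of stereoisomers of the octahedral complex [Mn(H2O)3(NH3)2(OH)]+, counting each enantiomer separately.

The six octahedral sites form three mutually perpendicular trans pairs.
The distinct arrangements are (3 in all): H2O mer, NH3 cis; H2O mer, NH3 trans; H2O fac, NH3 cis.
Each arrangement has an internal mirror plane or centre of symmetry, so none is chiral.

3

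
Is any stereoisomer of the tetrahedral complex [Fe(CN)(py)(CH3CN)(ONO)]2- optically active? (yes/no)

yes

All four vertices of a tetrahedron are equivalent and mutually adjacent, so cis/trans isomerism cannot arise.
Only one geometric arrangement is possible; it has no improper symmetry element, so it exists as a pair of enantiomers (2 stereoisomers).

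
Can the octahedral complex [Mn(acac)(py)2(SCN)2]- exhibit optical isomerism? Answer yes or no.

yes

In an octahedral complex each vertex has one trans partner and four cis neighbours.
Each acac is bidentate and must span two cis positions.
Working through the distinct placements yields 3 geometric isomers: py cis, SCN trans; py trans, SCN cis; py cis, SCN cis (chiral).
One of these lacks any improper symmetry element and so occurs as an enantiomeric pair, giving 3 + 1 = 4 stereoisomers in total.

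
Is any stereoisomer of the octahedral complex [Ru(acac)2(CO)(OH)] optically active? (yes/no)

The six octahedral sites form three mutually perpendicular trans pairs.
Each acac is bidentate and must span two cis positions.
Systematic placement gives 2 geometric isomers: CO and OH mutually trans; CO and OH mutually cis (chiral).
One of these lacks any improper symmetry element and so occurs as an enantiomeric pair, giving 2 + 1 = 3 stereoisomers in total.

yes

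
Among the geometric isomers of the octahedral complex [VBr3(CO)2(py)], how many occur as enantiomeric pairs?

In an octahedral complex each vertex has one trans partner and four cis neighbours.
The distinct arrangements are (3 in all): Br mer, CO cis; Br mer, CO trans; Br fac, CO cis.
Each arrangement has an internal mirror plane or centre of symmetry, so none is chiral.

0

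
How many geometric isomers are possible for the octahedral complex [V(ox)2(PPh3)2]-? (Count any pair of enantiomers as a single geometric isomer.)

2

In an octahedral complex each vertex has one trans partner and four cis neighbours.
Each ox is bidentate and must span two cis positions.
Working through the distinct placements yields 2 geometric isomers: PPh3 trans; PPh3 cis (chiral).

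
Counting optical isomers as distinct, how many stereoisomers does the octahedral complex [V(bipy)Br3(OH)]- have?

2

Each bipy is bidentate and must span two cis positions.
The distinct arrangements are (2 in all): Br mer; Br fac.
Each arrangement has an internal mirror plane or centre of symmetry, so none is chiral.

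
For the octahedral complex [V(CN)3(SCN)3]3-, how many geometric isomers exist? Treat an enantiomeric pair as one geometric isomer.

2

The six octahedral sites form three mutually perpendicular trans pairs.
There are 2 geometric isomers: CN mer; CN fac.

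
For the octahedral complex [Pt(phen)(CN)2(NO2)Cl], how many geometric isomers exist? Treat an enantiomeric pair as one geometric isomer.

4

In an octahedral complex each vertex has one trans partner and four cis neighbours.
Each phen is bidentate and must span two cis positions.
There are 4 geometric isomers: CN trans; CN cis (3 arrangements, 2 chiral).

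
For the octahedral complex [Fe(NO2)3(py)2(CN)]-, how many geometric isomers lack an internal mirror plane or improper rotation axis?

0

The distinct arrangements are (3 in all): NO2 mer, py trans; NO2 fac, py cis; NO2 mer, py cis.
Each arrangement has an internal mirror plane or centre of symmetry, so none is chiral.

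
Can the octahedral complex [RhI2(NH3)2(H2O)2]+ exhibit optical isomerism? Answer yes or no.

An octahedron has six vertices in three trans pairs; every non-trans pair is cis.
Working through the distinct placements yields 5 geometric isomers: I trans, NH3 trans, H2O trans; I cis, NH3 cis, H2O trans; I cis, NH3 trans, H2O cis; I cis, NH3 cis, H2O cis (chiral); I trans, NH3 cis, H2O cis.
One of these lacks any improper symmetry element and so occurs as an enantiomeric pair, giving 5 + 1 = 6 stereoisomers in total.

yes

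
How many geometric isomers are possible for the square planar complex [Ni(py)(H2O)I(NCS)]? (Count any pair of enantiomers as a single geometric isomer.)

3

In a square planar complex each vertex has one trans partner and two cis neighbours.
Working through the distinct placements yields 3 geometric isomers: (H2O/NCS trans, I/py trans); (H2O/py trans, I/NCS trans); (H2O/I trans, NCS/py trans).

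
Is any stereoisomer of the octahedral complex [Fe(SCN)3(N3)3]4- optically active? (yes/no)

Working through the distinct placements yields 2 geometric isomers: SCN mer; SCN fac.
Each arrangement has an internal mirror plane or centre of symmetry, so none is chiral.

no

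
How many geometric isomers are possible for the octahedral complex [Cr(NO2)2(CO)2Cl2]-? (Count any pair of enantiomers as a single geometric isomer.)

Systematic placement gives 5 geometric isomers: NO2 trans, CO trans, Cl trans; NO2 cis, CO trans, Cl cis; NO2 trans, CO cis, Cl cis; NO2 cis, CO cis, Cl cis (chiral); NO2 cis, CO cis, Cl trans.

5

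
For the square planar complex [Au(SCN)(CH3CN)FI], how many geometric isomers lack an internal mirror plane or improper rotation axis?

0

In a square planar complex each vertex has one trans partner and two cis neighbours.
There are 3 geometric isomers: (CH3CN/I trans, F/SCN trans); (CH3CN/SCN trans, F/I trans); (CH3CN/F trans, I/SCN trans).
Each arrangement has an internal mirror plane or centre of symmetry, so none is chiral.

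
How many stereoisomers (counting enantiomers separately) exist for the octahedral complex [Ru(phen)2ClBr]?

The six octahedral sites form three mutually perpendicular trans pairs.
Each phen is bidentate and must span two cis positions.
The distinct arrangements are (2 in all): Cl and Br mutually trans; Cl and Br mutually cis (chiral).
One of these lacks any improper symmetry element and so occurs as an enantiomeric pair, giving 2 + 1 = 3 stereoisomers in total.

3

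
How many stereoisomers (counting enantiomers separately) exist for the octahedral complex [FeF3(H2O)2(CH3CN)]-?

The six octahedral sites form three mutually perpendicular trans pairs.
The distinct arrangements are (3 in all): F mer, H2O trans; F fac, H2O cis; F mer, H2O cis.
Each arrangement has an internal mirror plane or centre of symmetry, so none is chiral.

3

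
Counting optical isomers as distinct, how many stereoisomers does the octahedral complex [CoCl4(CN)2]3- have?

In an octahedral complex each vertex has one trans partner and four cis neighbours.
The distinct arrangements are (2 in all): CN trans; CN cis.
Each arrangement has an internal mirror plane or centre of symmetry, so none is chiral.

2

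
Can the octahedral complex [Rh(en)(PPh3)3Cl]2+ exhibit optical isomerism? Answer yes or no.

An octahedron has six vertices in three trans pairs; every non-trans pair is cis.
Each en is bidentate and must span two cis positions.
Systematic placement gives 2 geometric isomers: PPh3 fac; PPh3 mer.
Each arrangement has an internal mirror plane or centre of symmetry, so none is chiral.

no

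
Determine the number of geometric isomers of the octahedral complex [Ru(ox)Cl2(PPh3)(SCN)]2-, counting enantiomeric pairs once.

In an octahedral complex each vertex has one trans partner and four cis neighbours.
Each ox is bidentate and must span two cis positions.
There are 4 geometric isomers: Cl trans; Cl cis (3 arrangements, 2 chiral).

4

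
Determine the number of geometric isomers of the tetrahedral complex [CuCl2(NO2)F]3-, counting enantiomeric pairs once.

All four vertices of a tetrahedron are equivalent and mutually adjacent, so cis/trans isomerism cannot arise.
Only one geometric arrangement is possible.

1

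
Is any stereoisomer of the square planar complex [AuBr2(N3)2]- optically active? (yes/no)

There are 2 geometric isomers: Br cis; Br trans.
Each arrangement has an internal mirror plane or centre of symmetry, so none is chiral.

no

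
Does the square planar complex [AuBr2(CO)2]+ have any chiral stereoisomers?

In a square planar complex each vertex has one trans partner and two cis neighbours.
Working through the distinct placements yields 2 geometric isomers: Br cis; Br trans.
Each arrangement has an internal mirror plane or centre of symmetry, so none is chiral.

no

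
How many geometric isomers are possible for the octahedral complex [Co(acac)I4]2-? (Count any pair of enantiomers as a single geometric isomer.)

1

Each acac is bidentate and must span two cis positions.
Only one geometric arrangement is possible.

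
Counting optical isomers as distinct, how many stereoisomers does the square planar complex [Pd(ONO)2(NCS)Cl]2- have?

2

A square has two trans pairs of vertices; adjacent vertices are cis.
Working through the distinct placements yields 2 geometric isomers: ONO cis; ONO trans.
Each arrangement has an internal mirror plane or centre of symmetry, so none is chiral.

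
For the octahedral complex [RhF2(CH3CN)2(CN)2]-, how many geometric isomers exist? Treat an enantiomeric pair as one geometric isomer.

An octahedron has six vertices in three trans pairs; every non-trans pair is cis.
Systematic placement gives 5 geometric isomers: F trans, CH3CN trans, CN trans; F cis, CH3CN trans, CN cis; F trans, CH3CN cis, CN cis; F cis, CH3CN cis, CN cis (chiral); F cis, CH3CN cis, CN trans.

5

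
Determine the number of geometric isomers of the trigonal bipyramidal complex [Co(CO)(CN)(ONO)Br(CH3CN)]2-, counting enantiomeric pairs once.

10

In a trigonal bipyramid the two axial positions differ from the three equatorial ones.
Exhaustive case analysis gives 10 geometric isomers.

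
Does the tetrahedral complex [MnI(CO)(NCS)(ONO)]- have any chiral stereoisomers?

yes

Only one geometric arrangement is possible; it has no improper symmetry element, so it exists as a pair of enantiomers (2 stereoisomers).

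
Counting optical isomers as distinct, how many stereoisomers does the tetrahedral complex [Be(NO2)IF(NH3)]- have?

2

In a tetrahedral complex all four positions are equivalent and every pair of ligands is adjacent — there is no cis/trans distinction.
Only one geometric arrangement is possible; it has no improper symmetry element, so it exists as a pair of enantiomers (2 stereoisomers).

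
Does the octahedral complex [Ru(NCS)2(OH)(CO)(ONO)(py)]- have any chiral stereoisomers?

yes

In an octahedral complex each vertex has one trans partner and four cis neighbours.
Exhaustive case analysis gives 9 geometric isomers.
Of these, 6 lack any improper symmetry element and so occur as enantiomeric pairs, giving 9 + 6 = 15 stereoisomers in total.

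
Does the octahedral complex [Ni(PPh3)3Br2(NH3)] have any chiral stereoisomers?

no

The distinct arrangements are (3 in all): PPh3 mer, Br trans; PPh3 mer, Br cis; PPh3 fac, Br cis.
Each arrangement has an internal mirror plane or centre of symmetry, so none is chiral.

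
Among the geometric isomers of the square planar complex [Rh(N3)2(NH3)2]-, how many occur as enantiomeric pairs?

A square has two trans pairs of vertices; adjacent vertices are cis.
The distinct arrangements are (2 in all): N3 cis; N3 trans.
Each arrangement has an internal mirror plane or centre of symmetry, so none is chiral.

0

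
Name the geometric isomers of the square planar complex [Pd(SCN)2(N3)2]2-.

cis and trans

In a square planar complex each vertex has one trans partner and two cis neighbours.
There are 2 geometric isomers: SCN cis; SCN trans.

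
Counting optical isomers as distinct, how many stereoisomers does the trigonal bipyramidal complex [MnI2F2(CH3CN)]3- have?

6

In a trigonal bipyramid the two axial positions differ from the three equatorial ones.
Systematic enumeration (placing each ligand type in turn and discarding arrangements equivalent by rotation or reflection) gives 5 geometric isomers.
One of these lacks any improper symmetry element and so occurs as an enantiomeric pair, giving 5 + 1 = 6 stereoisomers in total.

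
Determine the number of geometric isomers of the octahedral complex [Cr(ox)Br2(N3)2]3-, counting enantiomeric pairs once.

Each ox is bidentate and must span two cis positions.
There are 3 geometric isomers: Br trans, N3 cis; Br cis, N3 cis (chiral); Br cis, N3 trans.

3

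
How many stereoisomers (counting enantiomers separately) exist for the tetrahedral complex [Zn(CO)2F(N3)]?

Only one geometric arrangement is possible.

1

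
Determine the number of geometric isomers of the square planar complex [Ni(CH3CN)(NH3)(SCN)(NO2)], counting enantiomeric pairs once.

In a square planar complex each vertex has one trans partner and two cis neighbours.
The distinct arrangements are (3 in all): (CH3CN/NO2 trans, NH3/SCN trans); (CH3CN/SCN trans, NH3/NO2 trans); (CH3CN/NH3 trans, NO2/SCN trans).

3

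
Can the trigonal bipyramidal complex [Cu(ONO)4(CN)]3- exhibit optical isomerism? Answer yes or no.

no

In a trigonal bipyramid the two axial positions differ from the three equatorial ones.
Working through the distinct placements yields 2 geometric isomers: CN axial; CN equatorial.
Each arrangement has an internal mirror plane or centre of symmetry, so none is chiral.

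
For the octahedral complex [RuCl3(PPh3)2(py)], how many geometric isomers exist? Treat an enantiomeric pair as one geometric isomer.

3

In an octahedral complex each vertex has one trans partner and four cis neighbours.
The distinct arrangements are (3 in all): Cl mer, PPh3 cis; Cl mer, PPh3 trans; Cl fac, PPh3 cis.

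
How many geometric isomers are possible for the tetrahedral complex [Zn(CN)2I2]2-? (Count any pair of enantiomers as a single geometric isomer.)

1

In a tetrahedral complex all four positions are equivalent and every pair of ligands is adjacent — there is no cis/trans distinction.
Only one geometric arrangement is possible.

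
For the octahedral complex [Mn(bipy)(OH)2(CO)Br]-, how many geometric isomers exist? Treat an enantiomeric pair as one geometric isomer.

4

In an octahedral complex each vertex has one trans partner and four cis neighbours.
Each bipy is bidentate and must span two cis positions.
Working through the distinct placements yields 4 geometric isomers: OH cis (3 arrangements, 2 chiral); OH trans.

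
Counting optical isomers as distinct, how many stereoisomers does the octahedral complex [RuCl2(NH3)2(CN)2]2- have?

The six octahedral sites form three mutually perpendicular trans pairs.
The distinct arrangements are (5 in all): Cl trans, NH3 trans, CN trans; Cl cis, NH3 cis, CN trans; Cl cis, NH3 trans, CN cis; Cl cis, NH3 cis, CN cis (chiral); Cl trans, NH3 cis, CN cis.
One of these lacks any improper symmetry element and so occurs as an enantiomeric pair, giving 5 + 1 = 6 stereoisomers in total.

6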